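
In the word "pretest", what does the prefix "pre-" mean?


Prefix: pre-
As in: pretest -> pre- + test
Meaning = before


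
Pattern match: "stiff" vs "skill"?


Pattern of "stiff": [0, 1, 2, 3, 3]
Pattern of "skill": [0, 1, 2, 3, 3]
Patterns match
Same pattern = Yes


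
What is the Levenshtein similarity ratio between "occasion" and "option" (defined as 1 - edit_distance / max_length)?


Word 1: "occasion" (length 8)
Word 2: "option" (length 6)
One optimal edit sequence:
  1. keep 'o'
  2. delete 'c'  (+1)
  3. delete 'c'  (+1)
  4. substitute 'a' -> 'p'  (+1)
  5. substitute 's' -> 't'  (+1)
  6. keep 'i'
  7. keep 'o'
  8. keep 'n'
Edit distance = 4
Max length = max(8, 6) = 8
Similarity = 1 - 4/8
= 0.5000


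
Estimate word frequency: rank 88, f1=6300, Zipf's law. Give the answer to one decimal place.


Zipf's law: f(r) = f(1) / r
f(1) = 6300
f(88) = 6300 / 88
= 71.6 occurrences


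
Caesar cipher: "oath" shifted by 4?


Word: "oath"
Shift: 4
Each letter → (letter + shift) mod 26:
  'o' (14) + 4 = 18 → 's'
  'a' (0) + 4 = 4 → 'e'
  't' (19) + 4 = 23 → 'x'
  'h' (7) + 4 = 11 → 'l'
Result = "sexl"


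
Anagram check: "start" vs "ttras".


Word 1: "start" → sorted: arstt
Word 2: "ttras" → sorted: arstt
Same letters? arstt == arstt
Anagram = Yes


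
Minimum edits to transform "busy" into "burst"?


Word 1: "busy" (length 4)
Word 2: "burst" (length 5)
One optimal edit sequence (insert/delete/substitute each cost 1):
  1. keep 'b'
  2. keep 'u'
  3. insert 'r'  (+1)
  4. keep 's'
  5. substitute 'y' -> 't'  (+1)
Total edit operations: 2
Edit distance = 2


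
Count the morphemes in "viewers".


Word: "viewers"
Morphemes: view | -er | -s
Each morpheme carries meaning
= 3 morphemes


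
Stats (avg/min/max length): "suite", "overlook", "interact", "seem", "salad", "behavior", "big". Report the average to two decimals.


Lengths: "suite"=5, "overlook"=8, "interact"=8, "seem"=4, "salad"=5, "behavior"=8, "big"=3
Sum = 41, Count = 7
Average = 41/7 = 5.86
= avg=5.86, min=3, max=8


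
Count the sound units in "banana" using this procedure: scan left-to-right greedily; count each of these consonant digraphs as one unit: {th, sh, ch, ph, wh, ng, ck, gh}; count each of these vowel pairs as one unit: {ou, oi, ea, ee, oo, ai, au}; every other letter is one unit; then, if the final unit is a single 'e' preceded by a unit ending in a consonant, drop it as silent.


Word: "banana" (6 letters)
Left-to-right scan:
  [1] 'b' (letter)
  [2] 'a' (letter)
  [3] 'n' (letter)
  [4] 'a' (letter)
  [5] 'n' (letter)
  [6] 'a' (letter)
Units from scan: 6
Sound units = 6 units


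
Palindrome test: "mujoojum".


Word: "mujoojum"
Reversed: "mujoojum"
Forward == Backward? mujoojum == mujoojum
Palindrome = Yes


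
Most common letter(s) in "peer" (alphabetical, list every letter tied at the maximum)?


Word: "peer"
Letter counts:
  'e': 2
  'p': 1
  'r': 1
Maximum count = 2
Most frequent = 'e' (2 times each)


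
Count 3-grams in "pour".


Word: "pour" (length 4)
Number of 3-grams = length - 3 + 1 = 4 - 3 + 1
= 2


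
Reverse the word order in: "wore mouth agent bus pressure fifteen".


Original: "wore mouth agent bus pressure fifteen"
Words (1..n): wore | mouth | agent | bus | pressure | fifteen
Reversed (n..1): fifteen | pressure | bus | agent | mouth | wore
Result = "fifteen pressure bus agent mouth wore"


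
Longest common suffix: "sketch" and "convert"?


Word 1: "sketch"
Word 2: "convert"
Comparing from end:
  Pos -1: 'h' != 't' (stop)
LCS = "" (length 0)


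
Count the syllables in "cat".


Word: "cat"
Syllable breakdown: cat
Counting: 1 part
= 1 syllable


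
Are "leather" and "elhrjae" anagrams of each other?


Word 1: "leather" → sorted: aeehlrt
Word 2: "elhrjae" → sorted: aeehjlr
Same letters? aeehlrt != aeehjlr
Anagram = No


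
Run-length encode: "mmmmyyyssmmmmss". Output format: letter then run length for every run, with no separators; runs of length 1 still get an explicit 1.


String: "mmmmyyyssmmmmss"
Scanning for consecutive runs:
  'm' x 4
  'y' x 3
  's' x 2
  'm' x 4
  's' x 2
RLE = "m4y3s2m4s2"


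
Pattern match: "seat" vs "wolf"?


Pattern of "seat": [0, 1, 2, 3]
Pattern of "wolf": [0, 1, 2, 3]
Patterns match
Same pattern = Yes


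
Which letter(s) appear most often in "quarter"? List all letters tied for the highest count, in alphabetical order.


Word: "quarter"
Letter counts:
  'a': 1
  'e': 1
  'q': 1
  'r': 2
  't': 1
  'u': 1
Maximum count = 2
Most frequent = 'r' (2 times each)


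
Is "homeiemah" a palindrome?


Word: "homeiemah"
Reversed: "hameiemoh"
Forward == Backward? homeiemah != hameiemoh
Palindrome = No


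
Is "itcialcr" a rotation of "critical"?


Word: "critical", Candidate: "itcialcr"
Method: check if candidate is substring of word+word
"criticalcritical" contains "itcialcr"? No
Is rotation = No


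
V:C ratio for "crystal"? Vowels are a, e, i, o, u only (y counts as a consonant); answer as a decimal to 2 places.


Word: "crystal"
Vowels (a,e,i,o,u): 1
Consonants: 6
Ratio = 1/6
= 0.17


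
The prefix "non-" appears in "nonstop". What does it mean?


Prefix: non-
As in: nonstop -> non- + stop
Meaning = not


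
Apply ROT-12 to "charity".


Word: "charity"
Shift: 12
Each letter → (letter + shift) mod 26:
  'c' (2) + 12 = 14 → 'o'
  'h' (7) + 12 = 19 → 't'
  'a' (0) + 12 = 12 → 'm'
  'r' (17) + 12 = 3 → 'd'
  'i' (8) + 12 = 20 → 'u'
  't' (19) + 12 = 5 → 'f'
  'y' (24) + 12 = 10 → 'k'
Result = "otmdufk"


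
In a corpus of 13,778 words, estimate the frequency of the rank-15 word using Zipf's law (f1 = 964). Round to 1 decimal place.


Zipf's law: f(r) = f(1) / r
f(1) = 964
f(15) = 964 / 15
= 64.3 occurrences


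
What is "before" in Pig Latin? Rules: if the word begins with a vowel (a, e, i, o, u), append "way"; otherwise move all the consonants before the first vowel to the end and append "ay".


Word: "before"
Starts with consonant(s) → move to end, add 'ay'
Consonant cluster: "b"
Pig Latin = "eforebay"


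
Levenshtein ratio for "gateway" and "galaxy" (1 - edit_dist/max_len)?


Word 1: "gateway" (length 7)
Word 2: "galaxy" (length 6)
One optimal edit sequence:
  1. keep 'g'
  2. keep 'a'
  3. delete 't'  (+1)
  4. substitute 'e' -> 'l'  (+1)
  5. substitute 'w' -> 'a'  (+1)
  6. substitute 'a' -> 'x'  (+1)
  7. keep 'y'
Edit distance = 4
Max length = max(7, 6) = 7
Similarity = 1 - 4/7
= 0.4286


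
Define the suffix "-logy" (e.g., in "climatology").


Suffix: -logy
Example: climatology (climate + -logy, with a spelling change)
Meaning = study of


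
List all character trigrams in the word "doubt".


Word: "doubt" (length 5)
Number of trigrams = 5 - 3 + 1 = 3
  Position 0: "dou"
  Position 1: "oub"
  Position 2: "ubt"
Trigrams = "dou", "oub", "ubt"


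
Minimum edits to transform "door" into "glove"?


Word 1: "door" (length 4)
Word 2: "glove" (length 5)
One optimal edit sequence (insert/delete/substitute each cost 1):
  1. insert 'g'  (+1)
  2. substitute 'd' -> 'l'  (+1)
  3. keep 'o'
  4. substitute 'o' -> 'v'  (+1)
  5. substitute 'r' -> 'e'  (+1)
Total edit operations: 4
Edit distance = 4


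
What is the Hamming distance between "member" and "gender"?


Comparing character by character (same length = 6):
  Pos 0: 'm' vs 'g' !=
  Pos 1: 'e' vs 'e' =
  Pos 2: 'm' vs 'n' !=
  Pos 3: 'b' vs 'd' !=
  Pos 4: 'e' vs 'e' =
  Pos 5: 'r' vs 'r' =
Hamming distance = 3


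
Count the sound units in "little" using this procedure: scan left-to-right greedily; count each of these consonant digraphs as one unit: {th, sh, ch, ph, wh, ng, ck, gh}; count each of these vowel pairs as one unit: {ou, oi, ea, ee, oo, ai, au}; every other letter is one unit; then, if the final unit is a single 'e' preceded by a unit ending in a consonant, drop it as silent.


Word: "little" (6 letters)
Left-to-right scan:
  [1] 'l' (letter)
  [2] 'i' (letter)
  [3] 't' (letter)
  [4] 't' (letter)
  [5] 'l' (letter)
  [6] 'e' (letter)
Units from scan: 6
Final unit is 'e' after a consonant -> drop as silent (-1)
Sound units = 5 units


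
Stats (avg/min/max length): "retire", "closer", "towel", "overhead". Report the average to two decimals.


Lengths: "retire"=6, "closer"=6, "towel"=5, "overhead"=8
Sum = 25, Count = 4
Average = 25/4 = 6.25
= avg=6.25, min=5, max=8


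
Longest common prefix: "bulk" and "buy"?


Word 1: "bulk"
Word 2: "buy"
Comparing from start:
  Pos 0: 'b' == 'b'
  Pos 1: 'u' == 'u'
  Pos 2: 'l' != 'y' (stop)
LCP = "bu" (length 2)


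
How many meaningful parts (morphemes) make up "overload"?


Word: "overload"
Morphemes: over- / load
Each morpheme carries meaning
= 2 morphemes


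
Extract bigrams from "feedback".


Word: "feedback" (length 8)
Number of bigrams = 8 - 2 + 1 = 7
  Position 0: "fe"
  Position 1: "ee"
  Position 2: "ed"
  Position 3: "db"
  Position 4: "ba"
  Position 5: "ac"
  Position 6: "ck"
Bigrams = "fe", "ee", "ed", "db", "ba", "ac", "ck"


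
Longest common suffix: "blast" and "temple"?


Word 1: "blast"
Word 2: "temple"
Comparing from end:
  Pos -1: 't' != 'e' (stop)
LCS = "" (length 0)


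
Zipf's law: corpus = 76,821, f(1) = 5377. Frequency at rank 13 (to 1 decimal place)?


Zipf's law: f(r) = f(1) / r
f(1) = 5377
f(13) = 5377 / 13
= 413.6 occurrences


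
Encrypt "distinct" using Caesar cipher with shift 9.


Word: "distinct"
Shift: 9
Each letter → (letter + shift) mod 26:
  'd' (3) + 9 = 12 → 'm'
  'i' (8) + 9 = 17 → 'r'
  's' (18) + 9 = 1 → 'b'
  't' (19) + 9 = 2 → 'c'
  'i' (8) + 9 = 17 → 'r'
  'n' (13) + 9 = 22 → 'w'
  'c' (2) + 9 = 11 → 'l'
  't' (19) + 9 = 2 → 'c'
Result = "mrbcrwlc"


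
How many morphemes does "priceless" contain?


Word: "priceless"
Morphemes: price | -less
Each morpheme carries meaning
= 2 morphemes


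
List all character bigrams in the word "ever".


Word: "ever" (length 4)
Number of bigrams = 4 - 2 + 1 = 3
  Position 0: "ev"
  Position 1: "ve"
  Position 2: "er"
Bigrams = "ev", "ve", "er"


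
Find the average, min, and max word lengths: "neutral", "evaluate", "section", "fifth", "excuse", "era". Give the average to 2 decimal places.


Lengths: "neutral"=7, "evaluate"=8, "section"=7, "fifth"=5, "excuse"=6, "era"=3
Sum = 36, Count = 6
Average = 36/6 = 6.00
= avg=6.00, min=3, max=8


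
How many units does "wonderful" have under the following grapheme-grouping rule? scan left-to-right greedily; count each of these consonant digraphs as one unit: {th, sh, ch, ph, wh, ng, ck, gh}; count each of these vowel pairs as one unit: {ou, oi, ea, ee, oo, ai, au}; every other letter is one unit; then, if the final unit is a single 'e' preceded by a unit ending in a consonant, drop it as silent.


Word: "wonderful" (9 letters)
Left-to-right scan:
  1. 'w' (letter)
  2. 'o' (letter)
  3. 'n' (letter)
  4. 'd' (letter)
  5. 'e' (letter)
  6. 'r' (letter)
  7. 'f' (letter)
  8. 'u' (letter)
  9. 'l' (letter)
Units from scan: 9
Sound units = 9 units


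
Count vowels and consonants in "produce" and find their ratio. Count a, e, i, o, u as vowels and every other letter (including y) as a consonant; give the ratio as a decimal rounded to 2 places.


Word: "produce"
Vowels (a,e,i,o,u): 3
Consonants: 4
Ratio = 3/4
= 0.75


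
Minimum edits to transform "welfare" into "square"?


Word 1: "welfare" (length 7)
Word 2: "square" (length 6)
One optimal edit sequence (insert/delete/substitute each cost 1):
  1. delete 'w'  (+1)
  2. substitute 'e' -> 's'  (+1)
  3. substitute 'l' -> 'q'  (+1)
  4. substitute 'f' -> 'u'  (+1)
  5. keep 'a'
  6. keep 'r'
  7. keep 'e'
Total edit operations: 4
Edit distance = 4


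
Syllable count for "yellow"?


Word: "yellow"
Syllable breakdown: yel | low
Counting: 2 parts
= 2 syllables


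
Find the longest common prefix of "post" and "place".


Word 1: "post"
Word 2: "place"
Comparing from start:
  Pos 0: 'p' == 'p'
  Pos 1: 'o' != 'l' (stop)
LCP = "p" (length 1)


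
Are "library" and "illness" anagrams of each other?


Word 1: "library" → sorted: abilrry
Word 2: "illness" → sorted: eillnss
Same letters? abilrry != eillnss
Anagram = No


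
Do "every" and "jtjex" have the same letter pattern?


Pattern of "every": [0, 1, 0, 2, 3]
Pattern of "jtjex": [0, 1, 0, 2, 3]
Patterns match
Same pattern = Yes


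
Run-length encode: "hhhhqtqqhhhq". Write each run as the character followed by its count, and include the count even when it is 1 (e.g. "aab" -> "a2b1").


String: "hhhhqtqqhhhq"
Scanning for consecutive runs:
  'h' x 4
  'q' x 1
  't' x 1
  'q' x 2
  'h' x 3
  'q' x 1
RLE = "h4q1t1q2h3q1"


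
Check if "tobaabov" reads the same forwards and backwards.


Word: "tobaabov"
Reversed: "vobaabot"
Forward == Backward? tobaabov != vobaabot
Palindrome = No


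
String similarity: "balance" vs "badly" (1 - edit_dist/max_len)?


Word 1: "balance" (length 7)
Word 2: "badly" (length 5)
One optimal edit sequence:
  1. keep 'b'
  2. delete 'a'  (+1)
  3. delete 'l'  (+1)
  4. keep 'a'
  5. substitute 'n' -> 'd'  (+1)
  6. substitute 'c' -> 'l'  (+1)
  7. substitute 'e' -> 'y'  (+1)
Edit distance = 5
Max length = max(7, 5) = 7
Similarity = 1 - 5/7
= 0.2857


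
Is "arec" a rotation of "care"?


Word: "care", Candidate: "arec"
Method: check if candidate is substring of word+word
"carecare" contains "arec"? Yes
Is rotation = Yes


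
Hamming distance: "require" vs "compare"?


Comparing character by character (same length = 7):
  Pos 0: 'r' vs 'c' !=
  Pos 1: 'e' vs 'o' !=
  Pos 2: 'q' vs 'm' !=
  Pos 3: 'u' vs 'p' !=
  Pos 4: 'i' vs 'a' !=
  Pos 5: 'r' vs 'r' =
  Pos 6: 'e' vs 'e' =
Hamming distance = 5


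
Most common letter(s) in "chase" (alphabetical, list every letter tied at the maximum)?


Word: "chase"
Letter counts:
  'a': 1
  'c': 1
  'e': 1
  'h': 1
  's': 1
Maximum count = 1
Most frequent = 'a', 'c', 'e', 'h', 's' (1 time each)


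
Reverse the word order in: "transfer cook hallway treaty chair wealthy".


Original: "transfer cook hallway treaty chair wealthy"
Words (1..n): transfer | cook | hallway | treaty | chair | wealthy
Reversed (n..1): wealthy | chair | treaty | hallway | cook | transfer
Result = "wealthy chair treaty hallway cook transfer"


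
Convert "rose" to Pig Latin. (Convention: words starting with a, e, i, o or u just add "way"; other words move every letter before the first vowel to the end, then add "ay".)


Word: "rose"
Starts with consonant(s) → move to end, add 'ay'
Consonant cluster: "r"
Pig Latin = "oseray"


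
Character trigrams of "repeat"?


Word: "repeat" (length 6)
Number of trigrams = 6 - 3 + 1 = 4
  Position 0: "rep"
  Position 1: "epe"
  Position 2: "pea"
  Position 3: "eat"
Trigrams = "rep", "epe", "pea", "eat"


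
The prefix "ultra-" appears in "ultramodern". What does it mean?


Prefix: ultra-
Example: ultramodern (ultra- + modern)
Meaning = beyond


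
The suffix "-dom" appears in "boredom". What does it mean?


Suffix: -dom
Example: boredom (bore + -dom)
Meaning = state / realm


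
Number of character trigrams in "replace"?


Word: "replace" (length 7)
Number of 3-grams = length - 3 + 1 = 7 - 3 + 1
= 5


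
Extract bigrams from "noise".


Word: "noise" (length 5)
Number of bigrams = 5 - 2 + 1 = 4
  Position 0: "no"
  Position 1: "oi"
  Position 2: "is"
  Position 3: "se"
Bigrams = "no", "oi", "is", "se"


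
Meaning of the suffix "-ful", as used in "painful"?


Suffix: -ful
Example: painful (pain + -ful)
Meaning = full of


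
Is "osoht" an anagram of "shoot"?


Word 1: "shoot" → sorted: hoost
Word 2: "osoht" → sorted: hoost
Same letters? hoost == hoost
Anagram = Yes


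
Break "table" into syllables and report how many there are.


Word: "table"
Syllable breakdown: ta | ble
Counting: 2 parts
= 2 syllables


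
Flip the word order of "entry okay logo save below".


Original: "entry okay logo save below"
Words (1..n): entry | okay | logo | save | below
Reversed (n..1): below | save | logo | okay | entry
Result = "below save logo okay entry"


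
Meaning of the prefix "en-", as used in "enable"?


Prefix: en-
As in: enable -> en- + able
Meaning = cause to / put into


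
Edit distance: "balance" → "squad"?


Word 1: "balance" (length 7)
Word 2: "squad" (length 5)
One optimal edit sequence (insert/delete/substitute each cost 1):
  1. substitute 'b' -> 's'  (+1)
  2. substitute 'a' -> 'q'  (+1)
  3. substitute 'l' -> 'u'  (+1)
  4. keep 'a'
  5. delete 'n'  (+1)
  6. delete 'c'  (+1)
  7. substitute 'e' -> 'd'  (+1)
Total edit operations: 6
Edit distance = 6


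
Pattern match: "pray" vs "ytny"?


Pattern of "pray": [0, 1, 2, 3]
Pattern of "ytny": [0, 1, 2, 0]
Patterns do not match
Same pattern = No


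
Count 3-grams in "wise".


Word: "wise" (length 4)
Number of 3-grams = length - 3 + 1 = 4 - 3 + 1
= 2


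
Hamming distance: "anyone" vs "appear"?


Comparing character by character (same length = 6):
  Pos 0: 'a' vs 'a' =
  Pos 1: 'n' vs 'p' !=
  Pos 2: 'y' vs 'p' !=
  Pos 3: 'o' vs 'e' !=
  Pos 4: 'n' vs 'a' !=
  Pos 5: 'e' vs 'r' !=
Hamming distance = 5


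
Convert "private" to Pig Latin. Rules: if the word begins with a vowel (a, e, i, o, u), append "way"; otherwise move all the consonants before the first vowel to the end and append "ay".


Word: "private"
Starts with consonant(s) → move to end, add 'ay'
Consonant cluster: "pr"
Pig Latin = "ivatepray"


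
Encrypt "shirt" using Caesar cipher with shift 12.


Word: "shirt"
Shift: 12
Each letter → (letter + shift) mod 26:
  's' (18) + 12 = 4 → 'e'
  'h' (7) + 12 = 19 → 't'
  'i' (8) + 12 = 20 → 'u'
  'r' (17) + 12 = 3 → 'd'
  't' (19) + 12 = 5 → 'f'
Result = "etudf"


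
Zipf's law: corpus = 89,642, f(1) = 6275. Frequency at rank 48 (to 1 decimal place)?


Zipf's law: f(r) = f(1) / r
f(1) = 6275
f(48) = 6275 / 48
= 130.7 occurrences


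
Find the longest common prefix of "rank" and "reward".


Word 1: "rank"
Word 2: "reward"
Comparing from start:
  Pos 0: 'r' == 'r'
  Pos 1: 'a' != 'e' (stop)
LCP = "r" (length 1)


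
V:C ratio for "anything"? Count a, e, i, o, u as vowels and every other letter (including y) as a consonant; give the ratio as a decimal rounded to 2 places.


Word: "anything"
Vowels (a,e,i,o,u): 2
Consonants: 6
Ratio = 2/6
= 0.33


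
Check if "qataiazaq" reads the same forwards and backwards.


Word: "qataiazaq"
Reversed: "qazaiataq"
Forward == Backward? qataiazaq != qazaiataq
Palindrome = No


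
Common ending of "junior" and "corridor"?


Word 1: "junior"
Word 2: "corridor"
Comparing from end:
  Pos -1: 'r' == 'r'
  Pos -2: 'o' == 'o'
  Pos -3: 'i' != 'd' (stop)
LCS = "or" (length 2)


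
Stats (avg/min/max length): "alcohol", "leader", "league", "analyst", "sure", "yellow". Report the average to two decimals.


Lengths: "alcohol"=7, "leader"=6, "league"=6, "analyst"=7, "sure"=4, "yellow"=6
Sum = 36, Count = 6
Average = 36/6 = 6.00
= avg=6.00, min=4, max=7


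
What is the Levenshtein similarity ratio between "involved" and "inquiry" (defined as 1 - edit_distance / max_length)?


Word 1: "involved" (length 8)
Word 2: "inquiry" (length 7)
One optimal edit sequence:
  1. keep 'i'
  2. keep 'n'
  3. delete 'v'  (+1)
  4. substitute 'o' -> 'q'  (+1)
  5. substitute 'l' -> 'u'  (+1)
  6. substitute 'v' -> 'i'  (+1)
  7. substitute 'e' -> 'r'  (+1)
  8. substitute 'd' -> 'y'  (+1)
Edit distance = 6
Max length = max(8, 7) = 8
Similarity = 1 - 6/8
= 0.2500


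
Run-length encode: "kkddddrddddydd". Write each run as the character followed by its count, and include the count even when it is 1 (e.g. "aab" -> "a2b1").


String: "kkddddrddddydd"
Scanning for consecutive runs:
  'k' x 2
  'd' x 4
  'r' x 1
  'd' x 4
  'y' x 1
  'd' x 2
RLE = "k2d4r1d4y1d2"


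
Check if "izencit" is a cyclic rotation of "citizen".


Word: "citizen", Candidate: "izencit"
Method: check if candidate is substring of word+word
"citizencitizen" contains "izencit"? Yes
Is rotation = Yes


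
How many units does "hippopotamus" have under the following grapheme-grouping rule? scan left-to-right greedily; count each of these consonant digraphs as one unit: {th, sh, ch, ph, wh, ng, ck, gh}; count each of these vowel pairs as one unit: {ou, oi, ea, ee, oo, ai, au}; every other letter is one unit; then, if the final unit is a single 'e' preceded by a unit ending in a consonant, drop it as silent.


Word: "hippopotamus" (12 letters)
Left-to-right scan:
  1. 'h' (letter)
  2. 'i' (letter)
  3. 'p' (letter)
  4. 'p' (letter)
  5. 'o' (letter)
  6. 'p' (letter)
  7. 'o' (letter)
  8. 't' (letter)
  9. 'a' (letter)
  10. 'm' (letter)
  11. 'u' (letter)
  12. 's' (letter)
Units from scan: 12
Sound units = 12 units


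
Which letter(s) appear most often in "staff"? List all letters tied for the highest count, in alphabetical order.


Word: "staff"
Letter counts:
  'a': 1
  'f': 2
  's': 1
  't': 1
Maximum count = 2
Most frequent = 'f' (2 times each)


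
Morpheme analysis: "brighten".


Word: "brighten"
Morphemes: bright + -en
Each morpheme carries meaning
= 2 morphemes


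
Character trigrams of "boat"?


Word: "boat" (length 4)
Number of trigrams = 4 - 3 + 1 = 2
  Position 0: "boa"
  Position 1: "oat"
Trigrams = "boa", "oat"


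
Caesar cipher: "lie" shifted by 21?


Word: "lie"
Shift: 21
Each letter → (letter + shift) mod 26:
  'l' (11) + 21 = 6 → 'g'
  'i' (8) + 21 = 3 → 'd'
  'e' (4) + 21 = 25 → 'z'
Result = "gdz"


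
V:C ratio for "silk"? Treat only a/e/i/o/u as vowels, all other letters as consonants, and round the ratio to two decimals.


Word: "silk"
Vowels (a,e,i,o,u): 1
Consonants: 3
Ratio = 1/3
= 0.33


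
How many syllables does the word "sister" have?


Word: "sister"
Syllable breakdown: sis / ter
Counting: 2 parts
= 2 syllables


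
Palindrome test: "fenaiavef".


Word: "fenaiavef"
Reversed: "fevaianef"
Forward == Backward? fenaiavef != fevaianef
Palindrome = No


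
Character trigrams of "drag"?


Word: "drag" (length 4)
Number of trigrams = 4 - 3 + 1 = 2
  Position 0: "dra"
  Position 1: "rag"
Trigrams = "dra", "rag"


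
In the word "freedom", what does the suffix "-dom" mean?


Suffix: -dom
Example: freedom (free + -dom)
Meaning = state / realm


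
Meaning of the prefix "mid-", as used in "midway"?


Prefix: mid-
As in: midway -> mid- + way
Meaning = middle


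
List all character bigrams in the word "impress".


Word: "impress" (length 7)
Number of bigrams = 7 - 2 + 1 = 6
  Position 0: "im"
  Position 1: "mp"
  Position 2: "pr"
  Position 3: "re"
  Position 4: "es"
  Position 5: "ss"
Bigrams = "im", "mp", "pr", "re", "es", "ss"


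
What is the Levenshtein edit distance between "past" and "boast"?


Word 1: "past" (length 4)
Word 2: "boast" (length 5)
One optimal edit sequence (insert/delete/substitute each cost 1):
  1. insert 'b'  (+1)
  2. substitute 'p' -> 'o'  (+1)
  3. keep 'a'
  4. keep 's'
  5. keep 't'
Total edit operations: 2
Edit distance = 2


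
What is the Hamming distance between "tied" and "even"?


Comparing character by character (same length = 4):
  Pos 0: 't' vs 'e' !=
  Pos 1: 'i' vs 'v' !=
  Pos 2: 'e' vs 'e' =
  Pos 3: 'd' vs 'n' !=
Hamming distance = 3


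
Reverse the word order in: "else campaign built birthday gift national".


Original: "else campaign built birthday gift national"
Words (1..n): else | campaign | built | birthday | gift | national
Reversed (n..1): national | gift | birthday | built | campaign | else
Result = "national gift birthday built campaign else"


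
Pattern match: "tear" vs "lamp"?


Pattern of "tear": [0, 1, 2, 3]
Pattern of "lamp": [0, 1, 2, 3]
Patterns match
Same pattern = Yes


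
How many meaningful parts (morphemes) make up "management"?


Word: "management"
Morphemes: manage | -ment
Each morpheme carries meaning
= 2 morphemes


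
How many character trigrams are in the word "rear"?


Word: "rear" (length 4)
Number of 3-grams = length - 3 + 1 = 4 - 3 + 1
= 2


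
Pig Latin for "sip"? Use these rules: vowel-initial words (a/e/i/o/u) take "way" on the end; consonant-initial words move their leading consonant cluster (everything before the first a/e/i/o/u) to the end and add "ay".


Word: "sip"
Starts with consonant(s) → move to end, add 'ay'
Consonant cluster: "s"
Pig Latin = "ipsay"


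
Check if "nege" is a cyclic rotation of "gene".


Word: "gene", Candidate: "nege"
Method: check if candidate is substring of word+word
"genegene" contains "nege"? Yes
Is rotation = Yes


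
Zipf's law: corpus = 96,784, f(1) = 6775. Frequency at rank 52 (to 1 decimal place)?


Zipf's law: f(r) = f(1) / r
f(1) = 6775
f(52) = 6775 / 52
= 130.3 occurrences


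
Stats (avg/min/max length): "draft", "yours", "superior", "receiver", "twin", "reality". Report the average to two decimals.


Lengths: "draft"=5, "yours"=5, "superior"=8, "receiver"=8, "twin"=4, "reality"=7
Sum = 37, Count = 6
Average = 37/6 = 6.17
= avg=6.17, min=4, max=8


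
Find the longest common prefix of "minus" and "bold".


Word 1: "minus"
Word 2: "bold"
Comparing from start:
  Pos 0: 'm' != 'b' (stop)
LCP = "" (length 0)


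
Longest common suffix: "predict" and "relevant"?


Word 1: "predict"
Word 2: "relevant"
Comparing from end:
  Pos -1: 't' == 't'
  Pos -2: 'c' != 'n' (stop)
LCS = "t" (length 1)


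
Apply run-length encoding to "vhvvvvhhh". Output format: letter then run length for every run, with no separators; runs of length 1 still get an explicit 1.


String: "vhvvvvhhh"
Scanning for consecutive runs:
  'v' x 1
  'h' x 1
  'v' x 4
  'h' x 3
RLE = "v1h1v4h3"


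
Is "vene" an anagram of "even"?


Word 1: "even" → sorted: eenv
Word 2: "vene" → sorted: eenv
Same letters? eenv == eenv
Anagram = Yes


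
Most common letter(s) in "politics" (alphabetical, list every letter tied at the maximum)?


Word: "politics"
Letter counts:
  'c': 1
  'i': 2
  'l': 1
  'o': 1
  'p': 1
  's': 1
  't': 1
Maximum count = 2
Most frequent = 'i' (2 times each)


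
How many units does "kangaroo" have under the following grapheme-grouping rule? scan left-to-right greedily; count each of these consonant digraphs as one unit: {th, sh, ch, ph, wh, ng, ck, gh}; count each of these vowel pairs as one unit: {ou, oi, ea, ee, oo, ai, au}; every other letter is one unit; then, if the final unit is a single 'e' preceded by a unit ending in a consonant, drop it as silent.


Word: "kangaroo" (8 letters)
Left-to-right scan:
  1. 'k' (letter)
  2. 'a' (letter)
  3. 'ng' (digraph)
  4. 'a' (letter)
  5. 'r' (letter)
  6. 'oo' (vowel-pair)
Units from scan: 6
Sound units = 6 units


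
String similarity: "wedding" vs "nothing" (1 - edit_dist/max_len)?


Word 1: "wedding" (length 7)
Word 2: "nothing" (length 7)
One optimal edit sequence:
  1. substitute 'w' -> 'n'  (+1)
  2. substitute 'e' -> 'o'  (+1)
  3. substitute 'd' -> 't'  (+1)
  4. substitute 'd' -> 'h'  (+1)
  5. keep 'i'
  6. keep 'n'
  7. keep 'g'
Edit distance = 4
Max length = max(7, 7) = 7
Similarity = 1 - 4/7
= 0.4286


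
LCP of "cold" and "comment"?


Word 1: "cold"
Word 2: "comment"
Comparing from start:
  Pos 0: 'c' == 'c'
  Pos 1: 'o' == 'o'
  Pos 2: 'l' != 'm' (stop)
LCP = "co" (length 2)


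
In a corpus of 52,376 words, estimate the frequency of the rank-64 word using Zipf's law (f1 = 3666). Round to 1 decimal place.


Zipf's law: f(r) = f(1) / r
f(1) = 3666
f(64) = 3666 / 64
= 57.3 occurrences


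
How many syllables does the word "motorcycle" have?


Word: "motorcycle"
Syllable breakdown: mo / tor / cy / cle
Counting: 4 parts
= 4 syllables


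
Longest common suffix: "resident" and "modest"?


Word 1: "resident"
Word 2: "modest"
Comparing from end:
  Pos -1: 't' == 't'
  Pos -2: 'n' != 's' (stop)
LCS = "t" (length 1)


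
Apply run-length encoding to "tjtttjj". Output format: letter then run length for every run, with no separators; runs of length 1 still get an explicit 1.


String: "tjtttjj"
Scanning for consecutive runs:
  't' x 1
  'j' x 1
  't' x 3
  'j' x 2
RLE = "t1j1t3j2"


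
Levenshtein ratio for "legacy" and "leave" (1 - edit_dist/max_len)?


Word 1: "legacy" (length 6)
Word 2: "leave" (length 5)
One optimal edit sequence:
  1. keep 'l'
  2. keep 'e'
  3. delete 'g'  (+1)
  4. keep 'a'
  5. substitute 'c' -> 'v'  (+1)
  6. substitute 'y' -> 'e'  (+1)
Edit distance = 3
Max length = max(6, 5) = 6
Similarity = 1 - 3/6
= 0.5000


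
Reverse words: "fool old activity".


Original: "fool old activity"
Words (1..n): fool | old | activity
Reversed (n..1): activity | old | fool
Result = "activity old fool"


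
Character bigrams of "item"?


Word: "item" (length 4)
Number of bigrams = 4 - 2 + 1 = 3
  Position 0: "it"
  Position 1: "te"
  Position 2: "em"
Bigrams = "it", "te", "em"


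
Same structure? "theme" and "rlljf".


Pattern of "theme": [0, 1, 2, 3, 2]
Pattern of "rlljf": [0, 1, 1, 2, 3]
Patterns do not match
Same pattern = No


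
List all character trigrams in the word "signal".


Word: "signal" (length 6)
Number of trigrams = 6 - 3 + 1 = 4
  Position 0: "sig"
  Position 1: "ign"
  Position 2: "gna"
  Position 3: "nal"
Trigrams = "sig", "ign", "gna", "nal"


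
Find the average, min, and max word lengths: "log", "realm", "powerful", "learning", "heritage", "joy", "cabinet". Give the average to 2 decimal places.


Lengths: "log"=3, "realm"=5, "powerful"=8, "learning"=8, "heritage"=8, "joy"=3, "cabinet"=7
Sum = 42, Count = 7
Average = 42/7 = 6.00
= avg=6.00, min=3, max=8


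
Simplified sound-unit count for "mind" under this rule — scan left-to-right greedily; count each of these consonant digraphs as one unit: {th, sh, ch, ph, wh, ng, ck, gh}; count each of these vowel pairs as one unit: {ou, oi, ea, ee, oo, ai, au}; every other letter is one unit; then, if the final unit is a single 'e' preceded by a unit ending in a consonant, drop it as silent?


Word: "mind" (4 letters)
Left-to-right scan:
  [1] 'm' (letter)
  [2] 'i' (letter)
  [3] 'n' (letter)
  [4] 'd' (letter)
Units from scan: 4
Sound units = 4 units


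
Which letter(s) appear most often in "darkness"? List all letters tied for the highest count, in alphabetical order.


Word: "darkness"
Letter counts:
  'a': 1
  'd': 1
  'e': 1
  'k': 1
  'n': 1
  'r': 1
  's': 2
Maximum count = 2
Most frequent = 's' (2 times each)


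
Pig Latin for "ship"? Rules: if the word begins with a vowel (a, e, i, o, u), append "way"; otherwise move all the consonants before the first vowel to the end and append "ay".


Word: "ship"
Starts with consonant(s) → move to end, add 'ay'
Consonant cluster: "sh"
Pig Latin = "ipshay"


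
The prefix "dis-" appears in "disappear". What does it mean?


Prefix: dis-
Example: disappear = dis- + appear
Meaning = not / opposite


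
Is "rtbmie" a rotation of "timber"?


Word: "timber", Candidate: "rtbmie"
Method: check if candidate is substring of word+word
"timbertimber" contains "rtbmie"? No
Is rotation = No


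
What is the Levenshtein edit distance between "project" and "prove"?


Word 1: "project" (length 7)
Word 2: "prove" (length 5)
One optimal edit sequence (insert/delete/substitute each cost 1):
  1. keep 'p'
  2. keep 'r'
  3. keep 'o'
  4. substitute 'j' -> 'v'  (+1)
  5. keep 'e'
  6. delete 'c'  (+1)
  7. delete 't'  (+1)
Total edit operations: 3
Edit distance = 3


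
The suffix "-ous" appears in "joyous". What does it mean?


Suffix: -ous
Example: joyous (joy + -ous)
Meaning = having quality of


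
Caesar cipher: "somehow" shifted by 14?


Word: "somehow"
Shift: 14
Each letter → (letter + shift) mod 26:
  's' (18) + 14 = 6 → 'g'
  'o' (14) + 14 = 2 → 'c'
  'm' (12) + 14 = 0 → 'a'
  'e' (4) + 14 = 18 → 's'
  'h' (7) + 14 = 21 → 'v'
  'o' (14) + 14 = 2 → 'c'
  'w' (22) + 14 = 10 → 'k'
Result = "gcasvck"


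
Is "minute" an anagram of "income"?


Word 1: "income" → sorted: ceimno
Word 2: "minute" → sorted: eimntu
Same letters? ceimno != eimntu
Anagram = No


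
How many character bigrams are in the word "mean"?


Word: "mean" (length 4)
Number of 2-grams = length - 2 + 1 = 4 - 2 + 1
= 3


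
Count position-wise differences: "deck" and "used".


Comparing character by character (same length = 4):
  Pos 0: 'd' vs 'u' !=
  Pos 1: 'e' vs 's' !=
  Pos 2: 'c' vs 'e' !=
  Pos 3: 'k' vs 'd' !=
Hamming distance = 4


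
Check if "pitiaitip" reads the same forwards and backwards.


Word: "pitiaitip"
Reversed: "pitiaitip"
Forward == Backward? pitiaitip == pitiaitip
Palindrome = Yes


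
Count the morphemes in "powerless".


Word: "powerless"
Morphemes: power + -less
Each morpheme carries meaning
= 2 morphemes


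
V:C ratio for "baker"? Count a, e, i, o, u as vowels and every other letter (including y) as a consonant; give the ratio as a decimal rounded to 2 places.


Word: "baker"
Vowels (a,e,i,o,u): 2
Consonants: 3
Ratio = 2/3
= 0.67


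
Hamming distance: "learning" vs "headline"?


Comparing character by character (same length = 8):
  Pos 0: 'l' vs 'h' !=
  Pos 1: 'e' vs 'e' =
  Pos 2: 'a' vs 'a' =
  Pos 3: 'r' vs 'd' !=
  Pos 4: 'n' vs 'l' !=
  Pos 5: 'i' vs 'i' =
  Pos 6: 'n' vs 'n' =
  Pos 7: 'g' vs 'e' !=
Hamming distance = 4


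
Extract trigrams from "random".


Word: "random" (length 6)
Number of trigrams = 6 - 3 + 1 = 4
  Position 0: "ran"
  Position 1: "and"
  Position 2: "ndo"
  Position 3: "dom"
Trigrams = "ran", "and", "ndo", "dom"


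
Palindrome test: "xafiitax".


Word: "xafiitax"
Reversed: "xatiifax"
Forward == Backward? xafiitax != xatiifax
Palindrome = No


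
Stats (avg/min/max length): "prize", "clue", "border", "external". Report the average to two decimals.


Lengths: "prize"=5, "clue"=4, "border"=6, "external"=8
Sum = 23, Count = 4
Average = 23/4 = 5.75
= avg=5.75, min=4, max=8


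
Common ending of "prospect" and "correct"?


Word 1: "prospect"
Word 2: "correct"
Comparing from end:
  Pos -1: 't' == 't'
  Pos -2: 'c' == 'c'
  Pos -3: 'e' == 'e'
  Pos -4: 'p' != 'r' (stop)
LCS = "ect" (length 3)


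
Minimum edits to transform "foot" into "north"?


Word 1: "foot" (length 4)
Word 2: "north" (length 5)
One optimal edit sequence (insert/delete/substitute each cost 1):
  1. substitute 'f' -> 'n'  (+1)
  2. keep 'o'
  3. substitute 'o' -> 'r'  (+1)
  4. keep 't'
  5. insert 'h'  (+1)
Total edit operations: 3
Edit distance = 3


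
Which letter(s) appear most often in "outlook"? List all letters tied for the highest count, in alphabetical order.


Word: "outlook"
Letter counts:
  'k': 1
  'l': 1
  'o': 3
  't': 1
  'u': 1
Maximum count = 3
Most frequent = 'o' (3 times each)


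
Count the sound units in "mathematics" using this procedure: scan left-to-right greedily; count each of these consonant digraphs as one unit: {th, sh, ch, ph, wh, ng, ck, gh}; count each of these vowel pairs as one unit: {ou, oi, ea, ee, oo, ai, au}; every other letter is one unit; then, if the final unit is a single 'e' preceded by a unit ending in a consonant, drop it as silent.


Word: "mathematics" (11 letters)
Left-to-right scan:
  (1) 'm' (letter)
  (2) 'a' (letter)
  (3) 'th' (digraph)
  (4) 'e' (letter)
  (5) 'm' (letter)
  (6) 'a' (letter)
  (7) 't' (letter)
  (8) 'i' (letter)
  (9) 'c' (letter)
  (10) 's' (letter)
Units from scan: 10
Sound units = 10 units


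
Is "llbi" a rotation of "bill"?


Word: "bill", Candidate: "llbi"
Method: check if candidate is substring of word+word
"billbill" contains "llbi"? Yes
Is rotation = Yes


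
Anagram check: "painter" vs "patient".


Word 1: "painter" → sorted: aeinprt
Word 2: "patient" → sorted: aeinptt
Same letters? aeinprt != aeinptt
Anagram = No


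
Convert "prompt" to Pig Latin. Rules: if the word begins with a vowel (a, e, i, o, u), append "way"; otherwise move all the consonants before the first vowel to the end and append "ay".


Word: "prompt"
Starts with consonant(s) → move to end, add 'ay'
Consonant cluster: "pr"
Pig Latin = "omptpray"


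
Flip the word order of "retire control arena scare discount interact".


Original: "retire control arena scare discount interact"
Words (1..n): retire | control | arena | scare | discount | interact
Reversed (n..1): interact | discount | scare | arena | control | retire
Result = "interact discount scare arena control retire"


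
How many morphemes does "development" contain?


Word: "development"
Morphemes: develop | -ment
Each morpheme carries meaning
= 2 morphemes


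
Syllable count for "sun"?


Word: "sun"
Syllable breakdown: sun
Counting: 1 part
= 1 syllable


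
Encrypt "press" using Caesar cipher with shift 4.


Word: "press"
Shift: 4
Each letter → (letter + shift) mod 26:
  'p' (15) + 4 = 19 → 't'
  'r' (17) + 4 = 21 → 'v'
  'e' (4) + 4 = 8 → 'i'
  's' (18) + 4 = 22 → 'w'
  's' (18) + 4 = 22 → 'w'
Result = "tviww"


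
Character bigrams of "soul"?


Word: "soul" (length 4)
Number of bigrams = 4 - 2 + 1 = 3
  Position 0: "so"
  Position 1: "ou"
  Position 2: "ul"
Bigrams = "so", "ou", "ul"


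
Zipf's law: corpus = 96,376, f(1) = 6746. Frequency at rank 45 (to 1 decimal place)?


Zipf's law: f(r) = f(1) / r
f(1) = 6746
f(45) = 6746 / 45
= 149.9 occurrences


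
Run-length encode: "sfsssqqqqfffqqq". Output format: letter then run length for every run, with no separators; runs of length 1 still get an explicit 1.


String: "sfsssqqqqfffqqq"
Scanning for consecutive runs:
  's' x 1
  'f' x 1
  's' x 3
  'q' x 4
  'f' x 3
  'q' x 3
RLE = "s1f1s3q4f3q3"


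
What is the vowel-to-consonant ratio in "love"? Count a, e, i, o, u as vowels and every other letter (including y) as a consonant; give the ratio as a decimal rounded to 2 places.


Word: "love"
Vowels (a,e,i,o,u): 2
Consonants: 2
Ratio = 2/2
= 1.00


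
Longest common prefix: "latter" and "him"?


Word 1: "latter"
Word 2: "him"
Comparing from start:
  Pos 0: 'l' != 'h' (stop)
LCP = "" (length 0)


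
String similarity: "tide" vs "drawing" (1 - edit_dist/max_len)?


Word 1: "tide" (length 4)
Word 2: "drawing" (length 7)
One optimal edit sequence:
  1. insert 'd'  (+1)
  2. insert 'r'  (+1)
  3. insert 'a'  (+1)
  4. substitute 't' -> 'w'  (+1)
  5. keep 'i'
  6. substitute 'd' -> 'n'  (+1)
  7. substitute 'e' -> 'g'  (+1)
Edit distance = 6
Max length = max(4, 7) = 7
Similarity = 1 - 6/7
= 0.1429


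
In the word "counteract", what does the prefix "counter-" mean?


Prefix: counter-
Example: counteract (counter- + act)
Meaning = against / opposite


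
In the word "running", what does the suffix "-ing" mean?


Suffix: -ing
Example: running (run + -ing, with a spelling change)
Meaning = present participle


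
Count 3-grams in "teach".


Word: "teach" (length 5)
Number of 3-grams = length - 3 + 1 = 5 - 3 + 1
= 3


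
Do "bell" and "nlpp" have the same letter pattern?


Pattern of "bell": [0, 1, 2, 2]
Pattern of "nlpp": [0, 1, 2, 2]
Patterns match
Same pattern = Yes


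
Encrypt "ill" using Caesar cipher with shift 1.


Word: "ill"
Shift: 1
Each letter → (letter + shift) mod 26:
  'i' (8) + 1 = 9 → 'j'
  'l' (11) + 1 = 12 → 'm'
  'l' (11) + 1 = 12 → 'm'
Result = "jmm"


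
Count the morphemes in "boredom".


Word: "boredom"
Morphemes: bore + -dom
Each morpheme carries meaning
= 2 morphemes


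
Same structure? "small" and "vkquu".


Pattern of "small": [0, 1, 2, 3, 3]
Pattern of "vkquu": [0, 1, 2, 3, 3]
Patterns match
Same pattern = Yes


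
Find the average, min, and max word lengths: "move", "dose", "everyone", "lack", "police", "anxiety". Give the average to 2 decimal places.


Lengths: "move"=4, "dose"=4, "everyone"=8, "lack"=4, "police"=6, "anxiety"=7
Sum = 33, Count = 6
Average = 33/6 = 5.50
= avg=5.50, min=4, max=8
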